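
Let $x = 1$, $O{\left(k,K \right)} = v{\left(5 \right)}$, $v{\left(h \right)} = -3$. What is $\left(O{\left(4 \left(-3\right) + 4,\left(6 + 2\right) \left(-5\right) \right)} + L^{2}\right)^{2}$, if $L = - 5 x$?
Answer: $484$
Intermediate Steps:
$O{\left(k,K \right)} = -3$
$L = -5$ ($L = \left(-5\right) 1 = -5$)
$\left(O{\left(4 \left(-3\right) + 4,\left(6 + 2\right) \left(-5\right) \right)} + L^{2}\right)^{2} = \left(-3 + \left(-5\right)^{2}\right)^{2} = \left(-3 + 25\right)^{2} = 22^{2} = 484$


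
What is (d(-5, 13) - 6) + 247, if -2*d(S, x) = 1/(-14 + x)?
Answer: 483/2 ≈ 241.50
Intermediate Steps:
d(S, x) = -1/(2*(-14 + x))
(d(-5, 13) - 6) + 247 = (-1/(-28 + 2*13) - 6) + 247 = (-1/(-28 + 26) - 6) + 247 = (-1/(-2) - 6) + 247 = (-1*(-1/2) - 6) + 247 = (1/2 - 6) + 247 = -11/2 + 247 = 483/2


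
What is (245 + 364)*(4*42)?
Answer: 102312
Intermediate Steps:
(245 + 364)*(4*42) = 609*168 = 102312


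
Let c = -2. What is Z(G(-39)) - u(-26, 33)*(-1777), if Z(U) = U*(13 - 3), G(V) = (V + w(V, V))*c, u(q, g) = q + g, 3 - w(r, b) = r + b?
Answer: 11599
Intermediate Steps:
w(r, b) = 3 - b - r (w(r, b) = 3 - (r + b) = 3 - (b + r) = 3 + (-b - r) = 3 - b - r)
u(q, g) = g + q
G(V) = -6 + 2*V (G(V) = (V + (3 - V - V))*(-2) = (V + (3 - 2*V))*(-2) = (3 - V)*(-2) = -6 + 2*V)
Z(U) = 10*U (Z(U) = U*10 = 10*U)
Z(G(-39)) - u(-26, 33)*(-1777) = 10*(-6 + 2*(-39)) - (33 - 26)*(-1777) = 10*(-6 - 78) - 7*(-1777) = 10*(-84) - 1*(-12439) = -840 + 12439 = 11599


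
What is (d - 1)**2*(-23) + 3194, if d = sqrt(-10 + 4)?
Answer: 3309 + 46*I*sqrt(6) ≈ 3309.0 + 112.68*I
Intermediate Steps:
d = I*sqrt(6) (d = sqrt(-6) = I*sqrt(6) ≈ 2.4495*I)
(d - 1)**2*(-23) + 3194 = (I*sqrt(6) - 1)**2*(-23) + 3194 = (-1 + I*sqrt(6))**2*(-23) + 3194 = -23*(-1 + I*sqrt(6))**2 + 3194 = 3194 - 23*(-1 + I*sqrt(6))**2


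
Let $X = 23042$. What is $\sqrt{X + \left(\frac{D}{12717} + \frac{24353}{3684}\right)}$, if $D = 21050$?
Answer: $\frac{\sqrt{17349901064862041}}{867582} \approx 151.82$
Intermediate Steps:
$\sqrt{X + \left(\frac{D}{12717} + \frac{24353}{3684}\right)} = \sqrt{23042 + \left(\frac{21050}{12717} + \frac{24353}{3684}\right)} = \sqrt{23042 + \frac{129081767}{15616476}} = \sqrt{\frac{359963921759}{15616476}} = \frac{\sqrt{17349901064862041}}{867582}$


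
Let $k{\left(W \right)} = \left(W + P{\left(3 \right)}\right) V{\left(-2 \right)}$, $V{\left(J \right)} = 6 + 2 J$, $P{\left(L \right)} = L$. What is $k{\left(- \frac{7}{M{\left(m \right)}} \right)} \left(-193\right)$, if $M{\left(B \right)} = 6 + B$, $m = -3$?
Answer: $- \frac{772}{3} \approx -257.33$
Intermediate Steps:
$k{\left(W \right)} = 6 + 2 W$ ($k{\left(W \right)} = \left(W + 3\right) \left(6 + 2 \left(-2\right)\right) = \left(3 + W\right) \left(6 - 4\right) = \left(3 + W\right) 2 = 6 + 2 W$)
$k{\left(- \frac{7}{M{\left(m \right)}} \right)} \left(-193\right) = \left(6 + 2 \left(- \frac{7}{6 - 3}\right)\right) \left(-193\right) = \left(6 + 2 \left(- \frac{7}{3}\right)\right) \left(-193\right) = \left(6 - \frac{14}{3}\right) \left(-193\right) = \frac{4}{3} \left(-193\right) = - \frac{772}{3}$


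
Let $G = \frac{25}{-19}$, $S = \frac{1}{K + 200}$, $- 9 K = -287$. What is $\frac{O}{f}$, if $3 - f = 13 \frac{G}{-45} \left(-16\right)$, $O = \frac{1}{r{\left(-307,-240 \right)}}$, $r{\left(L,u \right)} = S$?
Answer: $\frac{39653}{1553} \approx 25.533$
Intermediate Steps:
$K = \frac{287}{9}$ ($K = \left(- \frac{1}{9}\right) \left(-287\right) = \frac{287}{9} \approx 31.889$)
$S = \frac{9}{2087}$ ($S = \frac{1}{\frac{287}{9} + 200} = \frac{1}{\frac{2087}{9}} = \frac{9}{2087} \approx 0.0043124$)
$r{\left(L,u \right)} = \frac{9}{2087}$
$G = - \frac{25}{19}$ ($G = 25 \left(- \frac{1}{19}\right) = - \frac{25}{19} \approx -1.3158$)
$O = \frac{2087}{9}$ ($O = \frac{1}{\frac{9}{2087}} = \frac{2087}{9} \approx 231.89$)
$f = \frac{1553}{171}$ ($f = 3 - 13 \left(- \frac{25}{19 \left(-45\right)}\right) \left(-16\right) = 3 - 13 \left(\left(- \frac{25}{19}\right) \left(- \frac{1}{45}\right)\right) \left(-16\right) = 3 - 13 \cdot \frac{5}{171} \left(-16\right) = 3 - \frac{65}{171} \left(-16\right) = 3 - - \frac{1040}{171} = 3 + \frac{1040}{171} = \frac{1553}{171} \approx 9.0819$)
$\frac{O}{f} = \frac{2087}{9 \cdot \frac{1553}{171}} = \frac{2087}{9} \cdot \frac{171}{1553} = \frac{39653}{1553}$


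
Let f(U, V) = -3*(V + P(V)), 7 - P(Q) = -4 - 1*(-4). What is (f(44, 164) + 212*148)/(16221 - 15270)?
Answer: 30863/951 ≈ 32.453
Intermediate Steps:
P(Q) = 7 (P(Q) = 7 - (-4 - 1*(-4)) = 7 - (-4 + 4) = 7 - 1*0 = 7 + 0 = 7)
f(U, V) = -21 - 3*V (f(U, V) = -3*(V + 7) = -3*(7 + V) = -21 - 3*V)
(f(44, 164) + 212*148)/(16221 - 15270) = ((-21 - 3*164) + 212*148)/(16221 - 15270) = ((-21 - 492) + 31376)/951 = (-513 + 31376)*(1/951) = 30863*(1/951) = 30863/951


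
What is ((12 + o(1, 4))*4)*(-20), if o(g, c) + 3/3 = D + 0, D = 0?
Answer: -880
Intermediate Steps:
o(g, c) = -1 (o(g, c) = -1 + (0 + 0) = -1 + 0 = -1)
((12 + o(1, 4))*4)*(-20) = ((12 - 1)*4)*(-20) = (11*4)*(-20) = 44*(-20) = -880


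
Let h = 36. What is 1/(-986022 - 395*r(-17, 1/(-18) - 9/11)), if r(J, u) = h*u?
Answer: -11/10709572 ≈ -1.0271e-6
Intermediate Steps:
r(J, u) = 36*u
1/(-986022 - 395*r(-17, 1/(-18) - 9/11)) = 1/(-986022 - 14220*(1/(-18) - 9/11)) = 1/(-986022 - 14220*(1*(-1/18) - 9*1/11)) = 1/(-986022 - 14220*(-1/18 - 9/11)) = 1/(-986022 - 14220*(-173)/198) = 1/(-986022 - 395*(-346/11)) = 1/(-986022 + 136670/11) = 1/(-10709572/11) = -11/10709572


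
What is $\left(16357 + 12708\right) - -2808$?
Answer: $31873$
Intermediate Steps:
$\left(16357 + 12708\right) - -2808 = 29065 + 2808 = 31873$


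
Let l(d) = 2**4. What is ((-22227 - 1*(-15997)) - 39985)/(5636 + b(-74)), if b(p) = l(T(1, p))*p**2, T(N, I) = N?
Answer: -15405/31084 ≈ -0.49559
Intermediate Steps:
l(d) = 16
b(p) = 16*p**2
((-22227 - 1*(-15997)) - 39985)/(5636 + b(-74)) = ((-22227 - 1*(-15997)) - 39985)/(5636 + 16*(-74)**2) = ((-22227 + 15997) - 39985)/(5636 + 16*5476) = (-6230 - 39985)/(5636 + 87616) = -46215/93252 = -46215*1/93252 = -15405/31084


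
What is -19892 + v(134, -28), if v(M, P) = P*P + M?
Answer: -18974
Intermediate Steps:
v(M, P) = M + P² (v(M, P) = P² + M = M + P²)
-19892 + v(134, -28) = -19892 + (134 + (-28)²) = -19892 + (134 + 784) = -19892 + 918 = -18974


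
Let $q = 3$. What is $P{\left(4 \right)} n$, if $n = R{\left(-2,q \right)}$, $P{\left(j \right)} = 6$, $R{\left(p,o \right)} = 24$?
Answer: $144$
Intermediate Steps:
$n = 24$
$P{\left(4 \right)} n = 6 \cdot 24 = 144$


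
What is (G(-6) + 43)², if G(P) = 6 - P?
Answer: 3025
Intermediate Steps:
(G(-6) + 43)² = ((6 - 1*(-6)) + 43)² = ((6 + 6) + 43)² = (12 + 43)² = 55² = 3025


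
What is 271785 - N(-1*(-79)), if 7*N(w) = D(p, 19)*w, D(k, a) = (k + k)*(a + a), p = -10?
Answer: 1962535/7 ≈ 2.8036e+5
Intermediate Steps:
D(k, a) = 4*a*k (D(k, a) = (2*k)*(2*a) = 4*a*k)
N(w) = -760*w/7 (N(w) = ((4*19*(-10))*w)/7 = (-760*w)/7 = -760*w/7)
271785 - N(-1*(-79)) = 271785 - (-760)*(-1*(-79))/7 = 271785 - (-760)*79/7 = 271785 - 1*(-60040/7) = 271785 + 60040/7 = 1962535/7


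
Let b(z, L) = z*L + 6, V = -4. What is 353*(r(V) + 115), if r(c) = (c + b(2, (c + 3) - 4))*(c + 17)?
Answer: 3883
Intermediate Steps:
b(z, L) = 6 + L*z (b(z, L) = L*z + 6 = 6 + L*z)
r(c) = (4 + 3*c)*(17 + c) (r(c) = (c + (6 + ((c + 3) - 4)*2))*(c + 17) = (c + (6 + ((3 + c) - 4)*2))*(17 + c) = (c + (6 + (-1 + c)*2))*(17 + c) = (c + (6 + (-2 + 2*c)))*(17 + c) = (c + (4 + 2*c))*(17 + c) = (4 + 3*c)*(17 + c))
353*(r(V) + 115) = 353*((68 + 3*(-4)**2 + 55*(-4)) + 115) = 353*((68 + 3*16 - 220) + 115) = 353*((68 + 48 - 220) + 115) = 353*(-104 + 115) = 353*11 = 3883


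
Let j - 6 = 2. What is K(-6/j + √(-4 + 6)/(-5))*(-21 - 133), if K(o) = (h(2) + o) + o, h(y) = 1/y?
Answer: 154 + 308*√2/5 ≈ 241.12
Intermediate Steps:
j = 8 (j = 6 + 2 = 8)
K(o) = ½ + 2*o (K(o) = (1/2 + o) + o = (½ + o) + o = ½ + 2*o)
K(-6/j + √(-4 + 6)/(-5))*(-21 - 133) = (½ + 2*(-6/8 + √(-4 + 6)/(-5)))*(-21 - 133) = (½ + 2*(-6*⅛ + √2*(-⅕)))*(-154) = (½ + 2*(-¾ - √2/5))*(-154) = (½ + (-3/2 - 2*√2/5))*(-154) = (-1 - 2*√2/5)*(-154) = 154 + 308*√2/5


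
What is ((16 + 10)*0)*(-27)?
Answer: 0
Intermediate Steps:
((16 + 10)*0)*(-27) = (26*0)*(-27) = 0*(-27) = 0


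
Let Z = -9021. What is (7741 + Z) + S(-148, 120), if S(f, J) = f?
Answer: -1428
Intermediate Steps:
(7741 + Z) + S(-148, 120) = (7741 - 9021) - 148 = -1280 - 148 = -1428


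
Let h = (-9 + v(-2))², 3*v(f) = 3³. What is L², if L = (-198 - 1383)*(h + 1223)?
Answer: 3738665874969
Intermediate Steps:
v(f) = 9 (v(f) = (⅓)*3³ = (⅓)*27 = 9)
h = 0 (h = (-9 + 9)² = 0² = 0)
L = -1933563 (L = (-198 - 1383)*(0 + 1223) = -1581*1223 = -1933563)
L² = (-1933563)² = 3738665874969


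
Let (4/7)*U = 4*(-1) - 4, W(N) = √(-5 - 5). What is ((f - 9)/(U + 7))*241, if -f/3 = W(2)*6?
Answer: 2169/7 + 4338*I*√10/7 ≈ 309.86 + 1959.7*I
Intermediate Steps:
W(N) = I*√10 (W(N) = √(-10) = I*√10)
f = -18*I*√10 (f = -3*I*√10*6 = -18*I*√10 ≈ -56.921*I)
U = -14 (U = 7*(4*(-1) - 4)/4 = 7*(-4 - 4)/4 = (7/4)*(-8) = -14)
((f - 9)/(U + 7))*241 = ((-18*I*√10 - 9)/(-14 + 7))*241 = ((-9 - 18*I*√10)/(-7))*241 = ((-9 - 18*I*√10)*(-⅐))*241 = (9/7 + 18*I*√10/7)*241 = 2169/7 + 4338*I*√10/7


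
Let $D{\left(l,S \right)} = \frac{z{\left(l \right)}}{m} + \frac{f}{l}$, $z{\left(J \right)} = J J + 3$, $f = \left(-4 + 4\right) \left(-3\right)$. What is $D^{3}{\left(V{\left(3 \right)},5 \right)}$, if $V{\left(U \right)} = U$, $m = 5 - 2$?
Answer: $64$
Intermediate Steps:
$f = 0$ ($f = 0 \left(-3\right) = 0$)
$m = 3$
$z{\left(J \right)} = 3 + J^{2}$ ($z{\left(J \right)} = J^{2} + 3 = 3 + J^{2}$)
$D{\left(l,S \right)} = 1 + \frac{l^{2}}{3}$ ($D{\left(l,S \right)} = \frac{3 + l^{2}}{3} + \frac{0}{l} = \left(3 + l^{2}\right) \frac{1}{3} + 0 = \left(1 + \frac{l^{2}}{3}\right) + 0 = 1 + \frac{l^{2}}{3}$)
$D^{3}{\left(V{\left(3 \right)},5 \right)} = \left(1 + \frac{3^{2}}{3}\right)^{3} = \left(1 + \frac{1}{3} \cdot 9\right)^{3} = \left(1 + 3\right)^{3} = 4^{3} = 64$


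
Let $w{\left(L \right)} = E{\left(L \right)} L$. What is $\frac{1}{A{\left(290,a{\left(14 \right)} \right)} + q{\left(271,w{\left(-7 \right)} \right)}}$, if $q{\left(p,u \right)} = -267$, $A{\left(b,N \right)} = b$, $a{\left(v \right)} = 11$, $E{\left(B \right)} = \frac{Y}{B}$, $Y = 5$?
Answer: $\frac{1}{23} \approx 0.043478$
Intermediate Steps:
$E{\left(B \right)} = \frac{5}{B}$
$w{\left(L \right)} = 5$ ($w{\left(L \right)} = \frac{5}{L} L = 5$)
$\frac{1}{A{\left(290,a{\left(14 \right)} \right)} + q{\left(271,w{\left(-7 \right)} \right)}} = \frac{1}{290 - 267} = \frac{1}{23}$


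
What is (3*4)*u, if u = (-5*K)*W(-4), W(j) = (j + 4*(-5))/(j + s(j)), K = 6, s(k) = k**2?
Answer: 720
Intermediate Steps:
W(j) = (-20 + j)/(j + j**2) (W(j) = (j + 4*(-5))/(j + j**2) = (j - 20)/(j + j**2) = (-20 + j)/(j + j**2))
u = 60 (u = (-5*6)*((-20 - 4)/((-4)*(1 - 4))) = -(-15)*(-24)/(2*(-3)) = -(-15)*(-1)*(-24)/(2*3) = -30*(-2) = 60)
(3*4)*u = (3*4)*60 = 12*60 = 720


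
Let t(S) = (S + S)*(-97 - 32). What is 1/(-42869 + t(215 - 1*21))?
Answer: -1/92921 ≈ -1.0762e-5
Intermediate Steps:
t(S) = -258*S (t(S) = (2*S)*(-129) = -258*S)
1/(-42869 + t(215 - 1*21)) = 1/(-42869 - 258*(215 - 1*21)) = 1/(-42869 - 258*(215 - 21)) = 1/(-42869 - 258*194) = 1/(-42869 - 50052) = 1/(-92921) = -1/92921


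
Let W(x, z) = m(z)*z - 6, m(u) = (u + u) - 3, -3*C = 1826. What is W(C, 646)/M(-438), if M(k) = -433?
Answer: -832688/433 ≈ -1923.1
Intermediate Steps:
C = -1826/3 (C = -1/3*1826 = -1826/3 ≈ -608.67)
m(u) = -3 + 2*u (m(u) = 2*u - 3 = -3 + 2*u)
W(x, z) = -6 + z*(-3 + 2*z) (W(x, z) = (-3 + 2*z)*z - 6 = z*(-3 + 2*z) - 6 = -6 + z*(-3 + 2*z))
W(C, 646)/M(-438) = (-6 + 646*(-3 + 2*646))/(-433) = (-6 + 646*(-3 + 1292))*(-1/433) = (-6 + 646*1289)*(-1/433) = (-6 + 832694)*(-1/433) = 832688*(-1/433) = -832688/433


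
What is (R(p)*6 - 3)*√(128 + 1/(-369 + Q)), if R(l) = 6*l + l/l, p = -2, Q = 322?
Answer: -69*√282705/47 ≈ -780.58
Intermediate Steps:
R(l) = 1 + 6*l (R(l) = 6*l + 1 = 1 + 6*l)
(R(p)*6 - 3)*√(128 + 1/(-369 + Q)) = ((1 + 6*(-2))*6 - 3)*√(128 + 1/(-369 + 322)) = ((1 - 12)*6 - 3)*√(128 + 1/(-47)) = (-11*6 - 3)*√(128 - 1/47) = (-66 - 3)*√(6015/47) = -69*√282705/47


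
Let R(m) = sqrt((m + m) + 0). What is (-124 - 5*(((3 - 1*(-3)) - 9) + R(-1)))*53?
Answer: -5777 - 265*I*sqrt(2) ≈ -5777.0 - 374.77*I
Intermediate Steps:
R(m) = sqrt(2)*sqrt(m) (R(m) = sqrt(2*m + 0) = sqrt(2*m) = sqrt(2)*sqrt(m))
(-124 - 5*(((3 - 1*(-3)) - 9) + R(-1)))*53 = (-124 - 5*(((3 - 1*(-3)) - 9) + sqrt(2)*sqrt(-1)))*53 = (-124 - 5*(((3 + 3) - 9) + sqrt(2)*I))*53 = (-124 - 5*((6 - 9) + I*sqrt(2)))*53 = (-124 - 5*(-3 + I*sqrt(2)))*53 = (-124 + (15 - 5*I*sqrt(2)))*53 = (-109 - 5*I*sqrt(2))*53 = -5777 - 265*I*sqrt(2)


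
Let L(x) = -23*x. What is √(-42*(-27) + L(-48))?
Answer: √2238 ≈ 47.307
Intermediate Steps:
√(-42*(-27) + L(-48)) = √(-42*(-27) - 23*(-48)) = √(1134 + 1104) = √2238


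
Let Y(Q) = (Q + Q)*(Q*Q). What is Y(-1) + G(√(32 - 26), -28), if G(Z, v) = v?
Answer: -30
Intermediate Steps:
Y(Q) = 2*Q³ (Y(Q) = (2*Q)*Q² = 2*Q³)
Y(-1) + G(√(32 - 26), -28) = 2*(-1)³ - 28 = 2*(-1) - 28 = -2 - 28 = -30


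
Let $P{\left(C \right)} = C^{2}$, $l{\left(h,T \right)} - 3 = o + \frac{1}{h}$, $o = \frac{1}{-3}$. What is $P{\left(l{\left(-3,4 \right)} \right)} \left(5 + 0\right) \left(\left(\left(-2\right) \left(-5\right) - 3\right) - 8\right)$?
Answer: $- \frac{245}{9} \approx -27.222$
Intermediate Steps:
$o = - \frac{1}{3} \approx -0.33333$
$l{\left(h,T \right)} = \frac{8}{3} + \frac{1}{h}$ ($l{\left(h,T \right)} = 3 - \left(\frac{1}{3} - \frac{1}{h}\right) = \frac{8}{3} + \frac{1}{h}$)
$P{\left(l{\left(-3,4 \right)} \right)} \left(5 + 0\right) \left(\left(\left(-2\right) \left(-5\right) - 3\right) - 8\right) = \left(\frac{8}{3} + \frac{1}{-3}\right)^{2} \left(5 + 0\right) \left(\left(\left(-2\right) \left(-5\right) - 3\right) - 8\right) = \left(\frac{8}{3} - \frac{1}{3}\right)^{2} \cdot 5 \left(\left(10 - 3\right) - 8\right) = \left(\frac{7}{3}\right)^{2} \cdot 5 \left(7 - 8\right) = \frac{49 \cdot 5 \left(-1\right)}{9} = \frac{49}{9} \left(-5\right) = - \frac{245}{9}$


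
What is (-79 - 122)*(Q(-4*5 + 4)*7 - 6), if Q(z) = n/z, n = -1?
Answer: 17889/16 ≈ 1118.1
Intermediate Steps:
Q(z) = -1/z
(-79 - 122)*(Q(-4*5 + 4)*7 - 6) = (-79 - 122)*(-1/(-4*5 + 4)*7 - 6) = -201*(-1/(-20 + 4)*7 - 6) = -201*(-1/(-16)*7 - 6) = -201*(-1*(-1/16)*7 - 6) = -201*((1/16)*7 - 6) = -201*(7/16 - 6) = -201*(-89/16) = 17889/16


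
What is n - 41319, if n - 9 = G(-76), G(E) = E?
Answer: -41386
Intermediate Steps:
n = -67 (n = 9 - 76 = -67)
n - 41319 = -67 - 41319 = -41386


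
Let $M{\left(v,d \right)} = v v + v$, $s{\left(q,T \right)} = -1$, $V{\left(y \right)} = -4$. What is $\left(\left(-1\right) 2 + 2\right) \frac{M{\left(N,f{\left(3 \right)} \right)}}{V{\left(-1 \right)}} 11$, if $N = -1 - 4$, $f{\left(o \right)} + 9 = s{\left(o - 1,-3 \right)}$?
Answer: $0$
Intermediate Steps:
$f{\left(o \right)} = -10$ ($f{\left(o \right)} = -9 - 1 = -10$)
$N = -5$ ($N = -1 - 4 = -5$)
$M{\left(v,d \right)} = v + v^{2}$ ($M{\left(v,d \right)} = v^{2} + v = v + v^{2}$)
$\left(\left(-1\right) 2 + 2\right) \frac{M{\left(N,f{\left(3 \right)} \right)}}{V{\left(-1 \right)}} 11 = \left(\left(-1\right) 2 + 2\right) \frac{\left(-5\right) \left(1 - 5\right)}{-4} \cdot 11 = \left(-2 + 2\right) \left(-5\right) \left(-4\right) \left(- \frac{1}{4}\right) 11 = 0 \cdot 20 \left(- \frac{1}{4}\right) 11 = 0 \left(-5\right) 11 = 0 \cdot 11 = 0$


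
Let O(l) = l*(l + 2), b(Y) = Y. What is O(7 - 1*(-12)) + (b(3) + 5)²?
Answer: 463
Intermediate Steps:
O(l) = l*(2 + l)
O(7 - 1*(-12)) + (b(3) + 5)² = (7 - 1*(-12))*(2 + (7 - 1*(-12))) + (3 + 5)² = (7 + 12)*(2 + (7 + 12)) + 8² = 19*(2 + 19) + 64 = 19*21 + 64 = 399 + 64 = 463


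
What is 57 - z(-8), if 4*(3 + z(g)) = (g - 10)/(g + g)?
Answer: 1911/32 ≈ 59.719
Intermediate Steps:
z(g) = -3 + (-10 + g)/(8*g) (z(g) = -3 + ((g - 10)/(g + g))/4 = -3 + ((-10 + g)/((2*g)))/4 = -3 + ((-10 + g)*(1/(2*g)))/4 = -3 + ((-10 + g)/(2*g))/4 = -3 + (-10 + g)/(8*g))
57 - z(-8) = 57 - (-10 - 23*(-8))/(8*(-8)) = 57 - (-1)*(-10 + 184)/(8*8) = 57 - (-1)*174/(8*8) = 57 - 1*(-87/32) = 57 + 87/32 = 1911/32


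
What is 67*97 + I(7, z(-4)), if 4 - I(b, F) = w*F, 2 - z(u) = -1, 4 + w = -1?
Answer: 6518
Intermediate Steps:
w = -5 (w = -4 - 1 = -5)
z(u) = 3 (z(u) = 2 - 1*(-1) = 2 + 1 = 3)
I(b, F) = 4 + 5*F (I(b, F) = 4 - (-5)*F = 4 + 5*F)
67*97 + I(7, z(-4)) = 67*97 + (4 + 5*3) = 6499 + (4 + 15) = 6499 + 19 = 6518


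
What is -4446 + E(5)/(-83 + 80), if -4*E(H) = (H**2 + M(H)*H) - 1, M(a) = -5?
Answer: -53353/12 ≈ -4446.1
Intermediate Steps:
E(H) = 1/4 - H**2/4 + 5*H/4 (E(H) = -((H**2 - 5*H) - 1)/4 = -(-1 + H**2 - 5*H)/4 = 1/4 - H**2/4 + 5*H/4)
-4446 + E(5)/(-83 + 80) = -4446 + (1/4 - 1/4*5**2 + (5/4)*5)/(-83 + 80) = -4446 + (1/4 - 1/4*25 + 25/4)/(-3) = -4446 + (1/4 - 25/4 + 25/4)*(-1/3) = -4446 + (1/4)*(-1/3) = -4446 - 1/12 = -53353/12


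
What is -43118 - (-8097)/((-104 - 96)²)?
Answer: -1724711903/40000 ≈ -43118.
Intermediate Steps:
-43118 - (-8097)/((-104 - 96)²) = -43118 - (-8097)/((-200)²) = -43118 - (-8097)/40000 = -43118 - 1*(-8097/40000) = -43118 + 8097/40000 = -1724711903/40000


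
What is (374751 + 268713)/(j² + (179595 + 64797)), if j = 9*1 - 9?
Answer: 26811/10183 ≈ 2.6329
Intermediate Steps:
j = 0 (j = 9 - 9 = 0)
(374751 + 268713)/(j² + (179595 + 64797)) = (374751 + 268713)/(0² + (179595 + 64797)) = 643464/(0 + 244392) = 643464/244392 = 643464*(1/244392) = 26811/10183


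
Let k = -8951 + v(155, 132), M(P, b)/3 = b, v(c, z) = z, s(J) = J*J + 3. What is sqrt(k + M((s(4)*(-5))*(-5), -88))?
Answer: I*sqrt(9083) ≈ 95.305*I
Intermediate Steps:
s(J) = 3 + J**2 (s(J) = J**2 + 3 = 3 + J**2)
M(P, b) = 3*b
k = -8819 (k = -8951 + 132 = -8819)
sqrt(k + M((s(4)*(-5))*(-5), -88)) = sqrt(-8819 + 3*(-88)) = sqrt(-8819 - 264) = sqrt(-9083) = I*sqrt(9083)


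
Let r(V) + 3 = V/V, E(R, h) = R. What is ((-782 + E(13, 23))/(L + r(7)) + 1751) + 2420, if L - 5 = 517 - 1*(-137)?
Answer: 2739578/657 ≈ 4169.8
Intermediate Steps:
r(V) = -2 (r(V) = -3 + V/V = -3 + 1 = -2)
L = 659 (L = 5 + (517 - 1*(-137)) = 5 + (517 + 137) = 5 + 654 = 659)
((-782 + E(13, 23))/(L + r(7)) + 1751) + 2420 = ((-782 + 13)/(659 - 2) + 1751) + 2420 = (-769/657 + 1751) + 2420 = 1149638/657 + 2420 = 2739578/657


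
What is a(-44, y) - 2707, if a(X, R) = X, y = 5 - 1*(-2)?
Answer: -2751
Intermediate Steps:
y = 7 (y = 5 + 2 = 7)
a(-44, y) - 2707 = -44 - 2707 = -2751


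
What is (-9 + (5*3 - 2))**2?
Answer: 16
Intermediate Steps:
(-9 + (5*3 - 2))**2 = (-9 + (15 - 2))**2 = (-9 + 13)**2 = 4**2 = 16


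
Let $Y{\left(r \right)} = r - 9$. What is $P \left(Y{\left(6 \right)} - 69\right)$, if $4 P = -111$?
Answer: $1998$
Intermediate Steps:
$P = - \frac{111}{4}$ ($P = \frac{1}{4} \left(-111\right) = - \frac{111}{4} \approx -27.75$)
$Y{\left(r \right)} = -9 + r$
$P \left(Y{\left(6 \right)} - 69\right) = - \frac{111 \left(\left(-9 + 6\right) - 69\right)}{4} = - \frac{111 \left(-3 - 69\right)}{4} = \left(- \frac{111}{4}\right) \left(-72\right) = 1998$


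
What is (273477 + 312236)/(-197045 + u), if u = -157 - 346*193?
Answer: -585713/263980 ≈ -2.2188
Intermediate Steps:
u = -66935 (u = -157 - 66778 = -66935)
(273477 + 312236)/(-197045 + u) = (273477 + 312236)/(-197045 - 66935) = 585713/(-263980) = 585713*(-1/263980) = -585713/263980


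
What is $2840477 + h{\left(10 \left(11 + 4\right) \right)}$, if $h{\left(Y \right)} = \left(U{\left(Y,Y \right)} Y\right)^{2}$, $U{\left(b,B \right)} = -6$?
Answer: $3650477$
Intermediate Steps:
$h{\left(Y \right)} = 36 Y^{2}$ ($h{\left(Y \right)} = \left(- 6 Y\right)^{2} = 36 Y^{2}$)
$2840477 + h{\left(10 \left(11 + 4\right) \right)} = 2840477 + 36 \left(10 \left(11 + 4\right)\right)^{2} = 2840477 + 36 \left(10 \cdot 15\right)^{2} = 2840477 + 36 \cdot 150^{2} = 2840477 + 36 \cdot 22500 = 2840477 + 810000 = 3650477$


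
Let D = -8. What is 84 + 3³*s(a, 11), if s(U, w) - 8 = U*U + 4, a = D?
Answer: 2136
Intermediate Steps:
a = -8
s(U, w) = 12 + U² (s(U, w) = 8 + (U*U + 4) = 8 + (U² + 4) = 8 + (4 + U²) = 12 + U²)
84 + 3³*s(a, 11) = 84 + 3³*(12 + (-8)²) = 84 + 27*(12 + 64) = 84 + 27*76 = 84 + 2052 = 2136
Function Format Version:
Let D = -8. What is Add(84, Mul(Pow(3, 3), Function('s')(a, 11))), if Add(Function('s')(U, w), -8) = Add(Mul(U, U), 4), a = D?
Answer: 2136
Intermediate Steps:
a = -8
Function('s')(U, w) = Add(12, Pow(U, 2)) (Function('s')(U, w) = Add(8, Add(Mul(U, U), 4)) = Add(8, Add(Pow(U, 2), 4)) = Add(8, Add(4, Pow(U, 2))) = Add(12, Pow(U, 2)))
Add(84, Mul(Pow(3, 3), Function('s')(a, 11))) = Add(84, Mul(Pow(3, 3), Add(12, Pow(-8, 2)))) = Add(84, Mul(27, Add(12, 64))) = Add(84, Mul(27, 76)) = Add(84, 2052) = 2136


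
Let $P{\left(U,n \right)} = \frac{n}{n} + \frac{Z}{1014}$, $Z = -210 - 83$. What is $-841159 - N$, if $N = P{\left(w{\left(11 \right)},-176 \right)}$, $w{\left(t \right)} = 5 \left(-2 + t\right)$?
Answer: $- \frac{852935947}{1014} \approx -8.4116 \cdot 10^{5}$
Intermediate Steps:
$Z = -293$ ($Z = -210 - 83 = -293$)
$w{\left(t \right)} = -10 + 5 t$
$P{\left(U,n \right)} = \frac{721}{1014}$ ($P{\left(U,n \right)} = \frac{n}{n} - \frac{293}{1014} = 1 - \frac{293}{1014} = \frac{721}{1014}$)
$N = \frac{721}{1014} \approx 0.71105$
$-841159 - N = -841159 - \frac{721}{1014} = - \frac{852935947}{1014}$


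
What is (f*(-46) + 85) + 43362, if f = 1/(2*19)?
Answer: 825470/19 ≈ 43446.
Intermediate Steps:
f = 1/38 ≈ 0.026316
(f*(-46) + 85) + 43362 = ((1/38)*(-46) + 85) + 43362 = (-23/19 + 85) + 43362 = 1592/19 + 43362 = 825470/19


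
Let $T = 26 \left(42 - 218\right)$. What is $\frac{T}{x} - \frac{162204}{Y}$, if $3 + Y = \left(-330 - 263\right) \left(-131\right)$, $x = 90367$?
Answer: $- \frac{3753338137}{1754927140} \approx -2.1387$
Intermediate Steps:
$Y = 77680$ ($Y = -3 + \left(-330 - 263\right) \left(-131\right) = -3 - -77683 = -3 + 77683 = 77680$)
$T = -4576$ ($T = 26 \left(-176\right) = -4576$)
$\frac{T}{x} - \frac{162204}{Y} = - \frac{4576}{90367} - \frac{162204}{77680} = \left(-4576\right) \frac{1}{90367} - \frac{40551}{19420} = - \frac{4576}{90367} - \frac{40551}{19420} = - \frac{3753338137}{1754927140}$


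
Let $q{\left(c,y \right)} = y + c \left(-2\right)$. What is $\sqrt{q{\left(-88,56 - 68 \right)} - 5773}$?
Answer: $i \sqrt{5609} \approx 74.893 i$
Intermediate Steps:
$q{\left(c,y \right)} = y - 2 c$
$\sqrt{q{\left(-88,56 - 68 \right)} - 5773} = \sqrt{\left(\left(56 - 68\right) - -176\right) - 5773} = \sqrt{\left(\left(56 - 68\right) + 176\right) - 5773} = \sqrt{\left(-12 + 176\right) - 5773} = \sqrt{164 - 5773} = \sqrt{-5609} = i \sqrt{5609}$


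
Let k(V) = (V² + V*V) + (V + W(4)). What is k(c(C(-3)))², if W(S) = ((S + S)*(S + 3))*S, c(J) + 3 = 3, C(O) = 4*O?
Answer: 50176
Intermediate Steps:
c(J) = 0 (c(J) = -3 + 3 = 0)
W(S) = 2*S²*(3 + S) (W(S) = ((2*S)*(3 + S))*S = (2*S*(3 + S))*S = 2*S²*(3 + S))
k(V) = 224 + V + 2*V² (k(V) = (V² + V*V) + (V + 2*4²*(3 + 4)) = (V² + V²) + (V + 2*16*7) = 2*V² + (V + 224) = 2*V² + (224 + V) = 224 + V + 2*V²)
k(c(C(-3)))² = (224 + 0 + 2*0²)² = (224 + 0 + 2*0)² = (224 + 0 + 0)² = 224² = 50176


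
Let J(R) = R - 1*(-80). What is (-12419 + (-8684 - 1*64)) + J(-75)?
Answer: -21162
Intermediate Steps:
J(R) = 80 + R (J(R) = R + 80 = 80 + R)
(-12419 + (-8684 - 1*64)) + J(-75) = (-12419 + (-8684 - 1*64)) + (80 - 75) = (-12419 + (-8684 - 64)) + 5 = (-12419 - 8748) + 5 = -21167 + 5 = -21162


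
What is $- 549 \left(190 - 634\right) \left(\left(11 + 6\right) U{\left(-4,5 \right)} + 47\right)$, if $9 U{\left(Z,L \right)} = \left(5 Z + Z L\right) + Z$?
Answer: $-8802300$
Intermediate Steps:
$U{\left(Z,L \right)} = \frac{2 Z}{3} + \frac{L Z}{9}$ ($U{\left(Z,L \right)} = \frac{\left(5 Z + Z L\right) + Z}{9} = \frac{\left(5 Z + L Z\right) + Z}{9} = \frac{6 Z + L Z}{9} = \frac{2 Z}{3} + \frac{L Z}{9}$)
$- 549 \left(190 - 634\right) \left(\left(11 + 6\right) U{\left(-4,5 \right)} + 47\right) = - 549 \left(190 - 634\right) \left(\left(11 + 6\right) \frac{1}{9} \left(-4\right) \left(6 + 5\right) + 47\right) = - 549 \left(- 444 \left(17 \cdot \frac{1}{9} \left(-4\right) 11 + 47\right)\right) = - 549 \left(- 444 \left(17 \left(- \frac{44}{9}\right) + 47\right)\right) = - 549 \left(- 444 \left(- \frac{748}{9} + 47\right)\right) = - 549 \left(\left(-444\right) \left(- \frac{325}{9}\right)\right) = \left(-549\right) \frac{48100}{3} = -8802300$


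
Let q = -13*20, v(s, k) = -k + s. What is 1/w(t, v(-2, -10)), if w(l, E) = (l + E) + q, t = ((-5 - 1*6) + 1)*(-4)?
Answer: -1/212 ≈ -0.0047170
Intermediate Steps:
v(s, k) = s - k
q = -260
t = 40 (t = ((-5 - 6) + 1)*(-4) = (-11 + 1)*(-4) = -10*(-4) = 40)
w(l, E) = -260 + E + l (w(l, E) = (l + E) - 260 = (E + l) - 260 = -260 + E + l)
1/w(t, v(-2, -10)) = 1/(-260 + (-2 - 1*(-10)) + 40) = 1/(-260 + (-2 + 10) + 40) = 1/(-260 + 8 + 40) = 1/(-212) = -1/212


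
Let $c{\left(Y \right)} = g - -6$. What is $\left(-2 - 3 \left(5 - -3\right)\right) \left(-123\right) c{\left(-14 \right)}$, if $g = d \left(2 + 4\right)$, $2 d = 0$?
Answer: $19188$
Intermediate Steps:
$d = 0$ ($d = \frac{1}{2} \cdot 0 = 0$)
$g = 0$ ($g = 0 \left(2 + 4\right) = 0 \cdot 6 = 0$)
$c{\left(Y \right)} = 6$ ($c{\left(Y \right)} = 0 - -6 = 0 + 6 = 6$)
$\left(-2 - 3 \left(5 - -3\right)\right) \left(-123\right) c{\left(-14 \right)} = \left(-2 - 3 \left(5 - -3\right)\right) \left(-123\right) 6 = \left(-2 - 3 \left(5 + 3\right)\right) \left(-123\right) 6 = \left(-2 - 24\right) \left(-123\right) 6 = \left(-26\right) \left(-123\right) 6 = 3198 \cdot 6 = 19188$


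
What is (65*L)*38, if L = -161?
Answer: -397670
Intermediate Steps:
(65*L)*38 = (65*(-161))*38 = -10465*38 = -397670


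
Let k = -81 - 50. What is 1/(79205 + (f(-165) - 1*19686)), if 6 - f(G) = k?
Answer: 1/59656 ≈ 1.6763e-5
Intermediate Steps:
k = -131
f(G) = 137 (f(G) = 6 - 1*(-131) = 6 + 131 = 137)
1/(79205 + (f(-165) - 1*19686)) = 1/(79205 + (137 - 1*19686)) = 1/(79205 + (137 - 19686)) = 1/(79205 - 19549) = 1/59656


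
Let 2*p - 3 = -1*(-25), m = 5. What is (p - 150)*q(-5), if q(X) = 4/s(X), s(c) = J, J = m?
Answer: -544/5 ≈ -108.80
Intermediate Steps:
J = 5
s(c) = 5
q(X) = ⅘ (q(X) = 4/5 = 4*(⅕) = ⅘)
p = 14 (p = 3/2 + (-1*(-25))/2 = 3/2 + (½)*25 = 3/2 + 25/2 = 14)
(p - 150)*q(-5) = (14 - 150)*(⅘) = -136*⅘ = -544/5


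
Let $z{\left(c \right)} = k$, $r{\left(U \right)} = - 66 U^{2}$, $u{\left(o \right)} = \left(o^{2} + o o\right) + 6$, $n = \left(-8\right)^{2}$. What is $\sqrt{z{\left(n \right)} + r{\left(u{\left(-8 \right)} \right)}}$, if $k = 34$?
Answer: $i \sqrt{1185062} \approx 1088.6 i$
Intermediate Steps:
$n = 64$
$u{\left(o \right)} = 6 + 2 o^{2}$ ($u{\left(o \right)} = \left(o^{2} + o^{2}\right) + 6 = 2 o^{2} + 6 = 6 + 2 o^{2}$)
$z{\left(c \right)} = 34$
$\sqrt{z{\left(n \right)} + r{\left(u{\left(-8 \right)} \right)}} = \sqrt{34 - 66 \left(6 + 2 \left(-8\right)^{2}\right)^{2}} = \sqrt{34 - 66 \left(6 + 2 \cdot 64\right)^{2}} = \sqrt{34 - 66 \left(6 + 128\right)^{2}} = \sqrt{34 - 66 \cdot 134^{2}} = \sqrt{34 - 1185096} = \sqrt{-1185062} = i \sqrt{1185062}$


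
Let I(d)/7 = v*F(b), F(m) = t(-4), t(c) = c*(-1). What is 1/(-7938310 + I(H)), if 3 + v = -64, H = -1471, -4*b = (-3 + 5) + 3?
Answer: -1/7940186 ≈ -1.2594e-7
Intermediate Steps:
b = -5/4 (b = -((-3 + 5) + 3)/4 = -(2 + 3)/4 = -¼*5 = -5/4 ≈ -1.2500)
t(c) = -c
F(m) = 4 (F(m) = -1*(-4) = 4)
v = -67 (v = -3 - 64 = -67)
I(d) = -1876 (I(d) = 7*(-67*4) = 7*(-268) = -1876)
1/(-7938310 + I(H)) = 1/(-7938310 - 1876) = 1/(-7940186) = -1/7940186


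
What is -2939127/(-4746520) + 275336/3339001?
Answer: 11120635822847/15848635026520 ≈ 0.70168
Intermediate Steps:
-2939127/(-4746520) + 275336/3339001 = -2939127*(-1/4746520) + 275336*(1/3339001) = 2939127/4746520 + 275336/3339001 = 11120635822847/15848635026520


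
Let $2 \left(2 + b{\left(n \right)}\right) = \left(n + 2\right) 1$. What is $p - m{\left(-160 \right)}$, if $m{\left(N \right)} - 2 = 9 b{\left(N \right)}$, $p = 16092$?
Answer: $16819$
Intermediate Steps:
$b{\left(n \right)} = -1 + \frac{n}{2}$ ($b{\left(n \right)} = -2 + \frac{\left(n + 2\right) 1}{2} = -2 + \frac{\left(2 + n\right) 1}{2} = -2 + \frac{2 + n}{2} = -2 + \left(1 + \frac{n}{2}\right) = -1 + \frac{n}{2}$)
$m{\left(N \right)} = -7 + \frac{9 N}{2}$ ($m{\left(N \right)} = 2 + 9 \left(-1 + \frac{N}{2}\right) = 2 + \left(-9 + \frac{9 N}{2}\right) = -7 + \frac{9 N}{2}$)
$p - m{\left(-160 \right)} = 16092 - \left(-7 + \frac{9}{2} \left(-160\right)\right) = 16092 - \left(-7 - 720\right) = 16092 - -727 = 16092 + 727 = 16819$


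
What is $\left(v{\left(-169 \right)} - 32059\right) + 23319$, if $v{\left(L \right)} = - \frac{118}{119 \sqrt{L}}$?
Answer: $-8740 + \frac{118 i}{1547} \approx -8740.0 + 0.076277 i$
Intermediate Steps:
$v{\left(L \right)} = - \frac{118}{119 \sqrt{L}}$ ($v{\left(L \right)} = - 118 \frac{1}{119 \sqrt{L}} = - \frac{118}{119 \sqrt{L}}$)
$\left(v{\left(-169 \right)} - 32059\right) + 23319 = \left(- \frac{118}{119 \cdot 13 i} - 32059\right) + 23319 = \left(- \frac{118 \left(- \frac{i}{13}\right)}{119} - 32059\right) + 23319 = \left(\frac{118 i}{1547} - 32059\right) + 23319 = \left(-32059 + \frac{118 i}{1547}\right) + 23319 = -8740 + \frac{118 i}{1547}$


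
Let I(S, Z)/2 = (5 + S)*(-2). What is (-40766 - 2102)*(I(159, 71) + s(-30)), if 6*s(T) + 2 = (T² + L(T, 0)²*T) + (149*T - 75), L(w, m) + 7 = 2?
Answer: 178609522/3 ≈ 5.9537e+7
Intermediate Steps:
L(w, m) = -5 (L(w, m) = -7 + 2 = -5)
I(S, Z) = -20 - 4*S (I(S, Z) = 2*((5 + S)*(-2)) = 2*(-10 - 2*S) = -20 - 4*S)
s(T) = -77/6 + 29*T + T²/6 (s(T) = -⅓ + ((T² + (-5)²*T) + (149*T - 75))/6 = -⅓ + ((T² + 25*T) + (-75 + 149*T))/6 = -⅓ + (-75 + T² + 174*T)/6 = -⅓ + (-25/2 + 29*T + T²/6) = -77/6 + 29*T + T²/6)
(-40766 - 2102)*(I(159, 71) + s(-30)) = (-40766 - 2102)*((-20 - 4*159) + (-77/6 + 29*(-30) + (⅙)*(-30)²)) = -42868*((-20 - 636) + (-77/6 - 870 + (⅙)*900)) = -42868*(-656 + (-77/6 - 870 + 150)) = -42868*(-656 - 4397/6) = -42868*(-8333/6) = 178609522/3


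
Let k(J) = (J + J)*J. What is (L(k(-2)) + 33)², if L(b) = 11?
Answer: 1936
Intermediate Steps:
k(J) = 2*J² (k(J) = (2*J)*J = 2*J²)
(L(k(-2)) + 33)² = (11 + 33)² = 44² = 1936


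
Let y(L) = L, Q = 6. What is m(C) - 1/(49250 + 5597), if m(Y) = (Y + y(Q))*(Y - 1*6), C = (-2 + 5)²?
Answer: 2468114/54847 ≈ 45.000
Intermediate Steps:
C = 9 (C = 3² = 9)
m(Y) = (-6 + Y)*(6 + Y) (m(Y) = (Y + 6)*(Y - 1*6) = (6 + Y)*(Y - 6) = (6 + Y)*(-6 + Y) = (-6 + Y)*(6 + Y))
m(C) - 1/(49250 + 5597) = (-36 + 9²) - 1/(49250 + 5597) = (-36 + 81) - 1/54847 = 45 - 1*1/54847 = 45 - 1/54847 = 2468114/54847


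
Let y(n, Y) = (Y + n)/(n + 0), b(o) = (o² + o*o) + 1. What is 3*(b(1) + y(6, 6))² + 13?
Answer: 88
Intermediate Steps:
b(o) = 1 + 2*o² (b(o) = (o² + o²) + 1 = 2*o² + 1 = 1 + 2*o²)
y(n, Y) = (Y + n)/n
3*(b(1) + y(6, 6))² + 13 = 3*((1 + 2*1²) + (6 + 6)/6)² + 13 = 3*((1 + 2*1) + (⅙)*12)² + 13 = 3*((1 + 2) + 2)² + 13 = 3*(3 + 2)² + 13 = 3*5² + 13 = 3*25 + 13 = 75 + 13 = 88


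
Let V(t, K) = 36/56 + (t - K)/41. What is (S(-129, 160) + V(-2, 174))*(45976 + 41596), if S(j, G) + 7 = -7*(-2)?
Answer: 84200478/287 ≈ 2.9338e+5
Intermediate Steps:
S(j, G) = 7 (S(j, G) = -7 - 7*(-2) = -7 + 14 = 7)
V(t, K) = 9/14 - K/41 + t/41 (V(t, K) = 36*(1/56) + (t - K)*(1/41) = 9/14 + (-K/41 + t/41) = 9/14 - K/41 + t/41)
(S(-129, 160) + V(-2, 174))*(45976 + 41596) = (7 + (9/14 - 1/41*174 + (1/41)*(-2)))*(45976 + 41596) = (7 + (9/14 - 174/41 - 2/41))*87572 = (7 - 2095/574)*87572 = (1923/574)*87572 = 84200478/287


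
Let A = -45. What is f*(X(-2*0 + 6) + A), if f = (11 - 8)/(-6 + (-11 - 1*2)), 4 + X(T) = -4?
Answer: 159/19 ≈ 8.3684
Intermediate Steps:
X(T) = -8 (X(T) = -4 - 4 = -8)
f = -3/19 (f = 3/(-6 + (-11 - 2)) = 3/(-6 - 13) = 3/(-19) = 3*(-1/19) = -3/19 ≈ -0.15789)
f*(X(-2*0 + 6) + A) = -3*(-8 - 45)/19 = -3/19*(-53) = 159/19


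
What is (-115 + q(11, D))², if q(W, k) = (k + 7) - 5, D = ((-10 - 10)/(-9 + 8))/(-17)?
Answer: 3767481/289 ≈ 13036.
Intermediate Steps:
D = -20/17 (D = -20/(-1)*(-1/17) = -20*(-1)*(-1/17) = 20*(-1/17) = -20/17 ≈ -1.1765)
q(W, k) = 2 + k (q(W, k) = (7 + k) - 5 = 2 + k)
(-115 + q(11, D))² = (-115 + (2 - 20/17))² = (-115 + 14/17)² = (-1941/17)² = 3767481/289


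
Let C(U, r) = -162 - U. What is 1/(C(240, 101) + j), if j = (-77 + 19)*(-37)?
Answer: 1/1744 ≈ 0.00057339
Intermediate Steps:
j = 2146 (j = -58*(-37) = 2146)
1/(C(240, 101) + j) = 1/((-162 - 1*240) + 2146) = 1/((-162 - 240) + 2146) = 1/(-402 + 2146) = 1/1744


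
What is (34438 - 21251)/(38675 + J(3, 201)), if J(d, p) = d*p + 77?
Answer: 13187/39355 ≈ 0.33508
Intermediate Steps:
J(d, p) = 77 + d*p
(34438 - 21251)/(38675 + J(3, 201)) = (34438 - 21251)/(38675 + (77 + 3*201)) = 13187/(38675 + (77 + 603)) = 13187/(38675 + 680) = 13187/39355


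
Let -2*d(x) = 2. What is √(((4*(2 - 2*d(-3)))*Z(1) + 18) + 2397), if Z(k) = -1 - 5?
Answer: √2319 ≈ 48.156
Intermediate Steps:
d(x) = -1 (d(x) = -½*2 = -1)
Z(k) = -6
√(((4*(2 - 2*d(-3)))*Z(1) + 18) + 2397) = √(((4*(2 - 2*(-1)))*(-6) + 18) + 2397) = √(((4*(2 + 2))*(-6) + 18) + 2397) = √(((4*4)*(-6) + 18) + 2397) = √((16*(-6) + 18) + 2397) = √((-96 + 18) + 2397) = √(-78 + 2397) = √2319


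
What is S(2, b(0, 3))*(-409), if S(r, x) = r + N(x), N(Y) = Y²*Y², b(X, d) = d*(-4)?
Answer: -8481842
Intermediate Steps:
b(X, d) = -4*d
N(Y) = Y⁴
S(r, x) = r + x⁴
S(2, b(0, 3))*(-409) = (2 + (-4*3)⁴)*(-409) = (2 + (-12)⁴)*(-409) = (2 + 20736)*(-409) = 20738*(-409) = -8481842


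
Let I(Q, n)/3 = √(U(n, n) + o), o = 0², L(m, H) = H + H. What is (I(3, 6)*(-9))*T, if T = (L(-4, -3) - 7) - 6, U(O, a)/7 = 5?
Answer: 513*√35 ≈ 3034.9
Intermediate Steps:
L(m, H) = 2*H
U(O, a) = 35 (U(O, a) = 7*5 = 35)
o = 0
I(Q, n) = 3*√35 (I(Q, n) = 3*√(35 + 0) = 3*√35)
T = -19 (T = (2*(-3) - 7) - 6 = (-6 - 7) - 6 = -13 - 6 = -19)
(I(3, 6)*(-9))*T = ((3*√35)*(-9))*(-19) = -27*√35*(-19) = 513*√35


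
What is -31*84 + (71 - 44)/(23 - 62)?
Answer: -33861/13 ≈ -2604.7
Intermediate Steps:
-31*84 + (71 - 44)/(23 - 62) = -2604 + 27/(-39) = -2604 + 27*(-1/39) = -2604 - 9/13 = -33861/13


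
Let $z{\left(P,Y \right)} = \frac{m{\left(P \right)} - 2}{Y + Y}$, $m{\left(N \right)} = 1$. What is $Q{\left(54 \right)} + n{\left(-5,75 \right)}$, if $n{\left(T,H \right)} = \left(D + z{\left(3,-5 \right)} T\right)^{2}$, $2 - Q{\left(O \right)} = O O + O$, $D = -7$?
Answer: $- \frac{11647}{4} \approx -2911.8$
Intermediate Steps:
$z{\left(P,Y \right)} = - \frac{1}{2 Y}$ ($z{\left(P,Y \right)} = \frac{1 - 2}{Y + Y} = - \frac{1}{2 Y}$)
$Q{\left(O \right)} = 2 - O - O^{2}$ ($Q{\left(O \right)} = 2 - \left(O O + O\right) = 2 - \left(O^{2} + O\right) = 2 - \left(O + O^{2}\right) = 2 - O - O^{2}$)
$n{\left(T,H \right)} = \left(-7 + \frac{T}{10}\right)^{2}$ ($n{\left(T,H \right)} = \left(-7 + - \frac{1}{2 \left(-5\right)} T\right)^{2} = \left(-7 + \left(- \frac{1}{2}\right) \left(- \frac{1}{5}\right) T\right)^{2} = \left(-7 + \frac{T}{10}\right)^{2}$)
$Q{\left(54 \right)} + n{\left(-5,75 \right)} = \left(2 - 54 - 54^{2}\right) + \frac{\left(-70 - 5\right)^{2}}{100} = \left(2 - 54 - 2916\right) + \frac{\left(-75\right)^{2}}{100} = \left(2 - 54 - 2916\right) + \frac{1}{100} \cdot 5625 = -2968 + \frac{225}{4} = - \frac{11647}{4}$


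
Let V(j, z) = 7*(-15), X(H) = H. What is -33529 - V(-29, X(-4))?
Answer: -33424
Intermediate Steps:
V(j, z) = -105
-33529 - V(-29, X(-4)) = -33529 - 1*(-105) = -33529 + 105 = -33424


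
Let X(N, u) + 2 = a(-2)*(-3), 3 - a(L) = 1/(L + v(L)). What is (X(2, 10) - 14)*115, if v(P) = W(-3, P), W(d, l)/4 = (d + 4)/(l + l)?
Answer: -2990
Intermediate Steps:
W(d, l) = 2*(4 + d)/l (W(d, l) = 4*((d + 4)/(l + l)) = 4*((4 + d)/((2*l))) = 4*((4 + d)*(1/(2*l))) = 4*((4 + d)/(2*l)) = 2*(4 + d)/l)
v(P) = 2/P (v(P) = 2*(4 - 3)/P = 2*1/P = 2/P)
a(L) = 3 - 1/(L + 2/L)
X(N, u) = -12 (X(N, u) = -2 + ((6 - 2*(-1 + 3*(-2)))/(2 + (-2)**2))*(-3) = -2 + ((6 - 2*(-1 - 6))/(2 + 4))*(-3) = -2 + ((6 - 2*(-7))/6)*(-3) = -2 + ((6 + 14)/6)*(-3) = -2 + ((1/6)*20)*(-3) = -2 + (10/3)*(-3) = -2 - 10 = -12)
(X(2, 10) - 14)*115 = (-12 - 14)*115 = -26*115 = -2990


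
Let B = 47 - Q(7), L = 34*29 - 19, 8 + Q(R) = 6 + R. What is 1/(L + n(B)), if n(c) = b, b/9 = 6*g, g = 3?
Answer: 1/1129 ≈ 0.00088574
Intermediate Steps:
Q(R) = -2 + R (Q(R) = -8 + (6 + R) = -2 + R)
L = 967 (L = 986 - 19 = 967)
B = 42 (B = 47 - (-2 + 7) = 47 - 1*5 = 47 - 5 = 42)
b = 162 (b = 9*(6*3) = 9*18 = 162)
n(c) = 162
1/(L + n(B)) = 1/(967 + 162) = 1/1129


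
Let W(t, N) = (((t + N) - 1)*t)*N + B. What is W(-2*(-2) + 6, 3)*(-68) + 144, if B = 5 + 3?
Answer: -24880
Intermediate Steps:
B = 8
W(t, N) = 8 + N*t*(-1 + N + t) (W(t, N) = (((t + N) - 1)*t)*N + 8 = (((N + t) - 1)*t)*N + 8 = ((-1 + N + t)*t)*N + 8 = (t*(-1 + N + t))*N + 8 = N*t*(-1 + N + t) + 8 = 8 + N*t*(-1 + N + t))
W(-2*(-2) + 6, 3)*(-68) + 144 = (8 + 3*(-2*(-2) + 6)**2 + (-2*(-2) + 6)*3**2 - 1*3*(-2*(-2) + 6))*(-68) + 144 = (8 + 3*(4 + 6)**2 + (4 + 6)*9 - 1*3*(4 + 6))*(-68) + 144 = (8 + 3*10**2 + 10*9 - 1*3*10)*(-68) + 144 = (8 + 3*100 + 90 - 30)*(-68) + 144 = (8 + 300 + 90 - 30)*(-68) + 144 = 368*(-68) + 144 = -25024 + 144 = -24880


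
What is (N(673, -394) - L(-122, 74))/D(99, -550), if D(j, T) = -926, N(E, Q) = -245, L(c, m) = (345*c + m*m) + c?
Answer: -36491/926 ≈ -39.407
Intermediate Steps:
L(c, m) = m² + 346*c (L(c, m) = (345*c + m²) + c = (m² + 345*c) + c = m² + 346*c)
(N(673, -394) - L(-122, 74))/D(99, -550) = (-245 - (74² + 346*(-122)))/(-926) = (-245 - (5476 - 42212))*(-1/926) = (-245 - 1*(-36736))*(-1/926) = (-245 + 36736)*(-1/926) = 36491*(-1/926) = -36491/926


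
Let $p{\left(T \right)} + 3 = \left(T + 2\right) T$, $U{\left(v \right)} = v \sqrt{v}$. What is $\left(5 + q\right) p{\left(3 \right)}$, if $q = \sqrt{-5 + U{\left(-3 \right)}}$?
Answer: $60 + 12 \sqrt{-5 - 3 i \sqrt{3}} \approx 72.617 - 29.651 i$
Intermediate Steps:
$U{\left(v \right)} = v^{\frac{3}{2}}$
$p{\left(T \right)} = -3 + T \left(2 + T\right)$ ($p{\left(T \right)} = -3 + \left(T + 2\right) T = -3 + \left(2 + T\right) T = -3 + T \left(2 + T\right)$)
$q = \sqrt{-5 - 3 i \sqrt{3}}$ ($q = \sqrt{-5 + \left(-3\right)^{\frac{3}{2}}} = \sqrt{-5 - 3 i \sqrt{3}} \approx 1.0515 - 2.4709 i$)
$\left(5 + q\right) p{\left(3 \right)} = \left(5 + \sqrt{-5 - 3 i \sqrt{3}}\right) \left(-3 + 3^{2} + 2 \cdot 3\right) = \left(5 + \sqrt{-5 - 3 i \sqrt{3}}\right) \left(-3 + 9 + 6\right) = \left(5 + \sqrt{-5 - 3 i \sqrt{3}}\right) 12 = 60 + 12 \sqrt{-5 - 3 i \sqrt{3}}$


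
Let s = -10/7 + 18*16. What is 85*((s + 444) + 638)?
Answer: 814300/7 ≈ 1.1633e+5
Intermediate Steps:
s = 2006/7 (s = -10*⅐ + 288 = -10/7 + 288 = 2006/7 ≈ 286.57)
85*((s + 444) + 638) = 85*((2006/7 + 444) + 638) = 85*(5114/7 + 638) = 85*(9580/7) = 814300/7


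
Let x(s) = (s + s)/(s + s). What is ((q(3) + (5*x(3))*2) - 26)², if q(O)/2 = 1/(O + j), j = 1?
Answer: 961/4 ≈ 240.25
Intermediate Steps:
x(s) = 1 (x(s) = (2*s)/((2*s)) = (2*s)*(1/(2*s)) = 1)
q(O) = 2/(1 + O) (q(O) = 2/(O + 1) = 2/(1 + O))
((q(3) + (5*x(3))*2) - 26)² = ((2/(1 + 3) + (5*1)*2) - 26)² = ((2/4 + 5*2) - 26)² = ((2*(¼) + 10) - 26)² = ((½ + 10) - 26)² = (21/2 - 26)² = (-31/2)² = 961/4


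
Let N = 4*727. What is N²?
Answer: 8456464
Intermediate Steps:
N = 2908
N² = 2908² = 8456464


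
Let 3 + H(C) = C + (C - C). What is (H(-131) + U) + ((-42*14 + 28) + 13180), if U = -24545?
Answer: -12059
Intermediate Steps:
H(C) = -3 + C (H(C) = -3 + (C + (C - C)) = -3 + (C + 0) = -3 + C)
(H(-131) + U) + ((-42*14 + 28) + 13180) = ((-3 - 131) - 24545) + ((-42*14 + 28) + 13180) = (-134 - 24545) + ((-588 + 28) + 13180) = -24679 + (-560 + 13180) = -24679 + 12620 = -12059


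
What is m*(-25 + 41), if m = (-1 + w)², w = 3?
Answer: 64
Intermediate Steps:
m = 4 (m = (-1 + 3)² = 2² = 4)
m*(-25 + 41) = 4*(-25 + 41) = 4*16 = 64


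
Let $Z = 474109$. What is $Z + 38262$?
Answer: $512371$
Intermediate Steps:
$Z + 38262 = 474109 + 38262 = 512371$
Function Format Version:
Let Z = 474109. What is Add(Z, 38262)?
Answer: 512371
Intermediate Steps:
Add(Z, 38262) = Add(474109, 38262) = 512371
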